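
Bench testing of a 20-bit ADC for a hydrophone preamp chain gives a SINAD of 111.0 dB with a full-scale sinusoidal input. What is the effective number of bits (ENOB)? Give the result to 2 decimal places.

18.15 bits

(111.0 − 1.76) / 6.02 = 109.24/6.02 = 18.1462 effective bits.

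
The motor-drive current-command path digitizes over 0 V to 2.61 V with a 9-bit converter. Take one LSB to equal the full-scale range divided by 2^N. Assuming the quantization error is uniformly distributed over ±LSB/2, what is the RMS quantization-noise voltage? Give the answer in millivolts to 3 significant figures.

1.47 mV

V_FS = 2.61 V.
LSB = 2.61 V ÷ 2^9 = 2.61/512 V = 5.0977 mV.
For a uniform distribution on [−LSB/2, +LSB/2], V_rms = LSB/√12 = 5.0977 mV/3.4641 = 1.47 mV.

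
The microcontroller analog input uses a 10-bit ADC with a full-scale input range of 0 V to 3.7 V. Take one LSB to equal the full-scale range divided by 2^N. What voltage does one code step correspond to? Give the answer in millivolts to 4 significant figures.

Span = 3.7 V.
2^10 = 1024 levels.
Step size = 3.7/1024 V = 3.613 mV.

3.613 mV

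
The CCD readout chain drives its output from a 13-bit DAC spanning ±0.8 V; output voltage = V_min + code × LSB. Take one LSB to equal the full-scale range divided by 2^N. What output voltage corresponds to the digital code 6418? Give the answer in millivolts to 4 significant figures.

453.5 mV

Full-scale range = 0.8 V − (-0.8 V) = 1.6 V. LSB = 1.6 V / 2^13.
V_out = -0.8 + 6418 × (1.6/8192) V
      = -0.8 + 1.25352 = 0.453516 V.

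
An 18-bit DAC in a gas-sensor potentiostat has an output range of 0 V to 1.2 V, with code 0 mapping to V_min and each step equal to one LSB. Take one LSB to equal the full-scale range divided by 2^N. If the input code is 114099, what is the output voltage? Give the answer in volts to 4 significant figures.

0.5223 V

V_FS = 1.2 V. LSB = 1.2 V / 2^18.
V_out = V_min + code × LSB = 0 V + 114099 × 1.2 V / 262144
      = 0 + 0.522304 = 0.522304 V.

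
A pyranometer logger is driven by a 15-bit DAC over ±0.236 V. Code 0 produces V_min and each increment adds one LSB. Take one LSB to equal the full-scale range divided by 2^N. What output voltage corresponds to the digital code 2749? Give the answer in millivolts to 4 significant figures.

The full-scale span is 0.236 − (-0.236) = 0.472 V. LSB = 0.472 V / 2^15.
V_out = V_min + code × LSB = -0.236 V + 2749 × 0.472 V / 32768
      = -0.236 + 0.0395974 = -0.196403 V.

-196.4 mV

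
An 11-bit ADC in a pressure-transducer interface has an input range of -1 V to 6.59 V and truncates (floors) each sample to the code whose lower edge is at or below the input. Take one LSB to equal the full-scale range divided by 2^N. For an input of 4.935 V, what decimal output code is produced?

1601

Range = 6.59 − (-1) = 7.59 V. LSB = 7.59 V / 2^11 ≈ 3.706 mV.
code = ⌊(V_in − V_min)/LSB⌋ = ⌊(V_in − V_min) × 2^11 / range⌋
     = ⌊(4.935 − (-1)) × 2048 / 7.59⌋ = ⌊5.935 × 2048/7.59⌋
     = ⌊1601.433⌋ = 1601.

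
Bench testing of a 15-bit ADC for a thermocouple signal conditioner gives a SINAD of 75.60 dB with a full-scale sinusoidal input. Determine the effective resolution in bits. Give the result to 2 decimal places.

ENOB = (75.60 − 1.76)/6.02 = 12.2658 bits.

12.27 bits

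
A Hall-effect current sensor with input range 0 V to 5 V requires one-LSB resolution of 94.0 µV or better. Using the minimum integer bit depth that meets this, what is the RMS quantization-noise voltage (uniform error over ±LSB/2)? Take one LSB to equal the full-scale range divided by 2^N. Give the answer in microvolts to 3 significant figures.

V_FS = 5 V.
Levels needed ≥ 5/94.0 µV = 53190. 2^16 = 65536 suffices, so N_min = 16.
LSB = 5 V / 2^16 = 76.294 µV.
RMS noise = LSB/√12 = 22.0 µV.

22.0 µV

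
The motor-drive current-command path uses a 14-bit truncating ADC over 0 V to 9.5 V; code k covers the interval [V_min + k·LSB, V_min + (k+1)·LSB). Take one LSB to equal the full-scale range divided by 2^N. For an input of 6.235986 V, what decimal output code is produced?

Full-scale range = 9.5 V. LSB = 9.5 V / 2^14 ≈ 0.5798 mV.
V_in − V_min = 6.235986 − (0) = 6.235986 V.
Divide by LSB: 6.235986 × 16384/9.5 = 10754.7784.
Truncating gives code 10754.

10754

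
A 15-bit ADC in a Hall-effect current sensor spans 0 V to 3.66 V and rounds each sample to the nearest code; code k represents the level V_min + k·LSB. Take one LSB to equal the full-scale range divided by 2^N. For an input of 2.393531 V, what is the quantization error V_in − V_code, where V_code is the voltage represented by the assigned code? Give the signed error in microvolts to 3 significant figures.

Full-scale range = 3.66 V. LSB = 3.66 V / 2^15 ≈ 111.7 µV.
(2.393531 − (0)) / LSB = 2.393531 × 32768/3.66 = 21429.2961. Nearest integer: k = 21429.
V_code = V_min + k × range/2^15 = 0 + 21429 × 3.66/32768 = 2.3934979248 V.
V_in − V_code = 2.393531 − (2.3934979248) = +33.1 µV.

+33.1 µV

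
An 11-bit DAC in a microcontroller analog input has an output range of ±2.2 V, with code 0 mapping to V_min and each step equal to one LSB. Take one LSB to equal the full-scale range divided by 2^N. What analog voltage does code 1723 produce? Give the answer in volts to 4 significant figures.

Range = 2.2 − (-2.2) = 4.4 V. LSB = 4.4 V / 2^11.
V_out = -2.2 + 1723 × (4.4/2048) V
      = -2.2 V + 3.70176 V = 1.50176 V.

1.502 V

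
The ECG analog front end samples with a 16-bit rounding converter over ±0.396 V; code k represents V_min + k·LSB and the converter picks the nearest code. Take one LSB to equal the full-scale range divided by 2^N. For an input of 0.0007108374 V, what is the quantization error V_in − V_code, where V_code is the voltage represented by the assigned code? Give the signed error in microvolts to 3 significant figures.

The full-scale span is 0.396 − (-0.396) = 0.792 V. LSB = 0.792 V / 2^16 ≈ 12.08 µV.
Position in LSBs: (0.0007108374 − (-0.396)) × 65536/0.792 = 32826.8200; rounding gives k = 32827.
V_code = V_min + k × range/2^16 = -0.396 + 32827 × 0.792/65536 = 0.00071301269531 V.
e = 0.0007108374 − (0.00071301269531) = −2.18 µV.

−2.18 µV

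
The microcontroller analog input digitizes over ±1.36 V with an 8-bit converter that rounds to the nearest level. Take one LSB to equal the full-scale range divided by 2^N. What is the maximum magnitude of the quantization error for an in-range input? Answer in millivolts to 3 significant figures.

5.31 mV

Span: 1.36 V − (-1.36 V) = 2.72 V.
Step size = 2.72/256 V = 10.625 mV.
|e|_max = LSB/2 = 5.31 mV.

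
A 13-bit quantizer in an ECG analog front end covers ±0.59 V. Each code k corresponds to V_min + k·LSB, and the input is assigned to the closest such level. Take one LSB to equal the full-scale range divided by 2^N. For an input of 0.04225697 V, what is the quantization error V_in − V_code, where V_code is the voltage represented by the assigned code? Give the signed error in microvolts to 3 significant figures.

Full-scale range = 0.59 V − (-0.59 V) = 1.18 V. LSB = 1.18 V / 2^13 ≈ 144.0 µV.
(V_in − V_min)/LSB = (0.04225697 − (-0.59)) × 8192/1.18 = 4389.3636 → nearest code k = 4389.
V_code = V_min + k × range/2^13 = -0.59 + 4389 × 1.18/8192 = 0.04220458984 V.
e = 0.04225697 − (0.04220458984) = +52.4 µV.

+52.4 µV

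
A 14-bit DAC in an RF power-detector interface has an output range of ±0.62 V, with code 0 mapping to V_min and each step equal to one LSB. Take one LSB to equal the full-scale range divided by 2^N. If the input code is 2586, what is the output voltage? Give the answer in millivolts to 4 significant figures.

-424.3 mV

Span: 0.62 V − (-0.62 V) = 1.24 V. LSB = 1.24 V / 2^14.
V_out = -0.62 + 2586 × (1.24/16384) V
      = -0.62 + 0.195718 = -0.424282 V.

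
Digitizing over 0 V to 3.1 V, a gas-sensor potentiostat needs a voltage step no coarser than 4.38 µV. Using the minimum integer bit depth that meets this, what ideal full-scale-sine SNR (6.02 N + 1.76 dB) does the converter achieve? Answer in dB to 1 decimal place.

122.2 dB

Span = 3.1 V.
3.1 V / 4.38 µV = 707800. Since 2^19 = 524288 and 2^20 = 1048576, N = 20.
SNR = 6.02 × 20 + 1.76 = 122.16 dB.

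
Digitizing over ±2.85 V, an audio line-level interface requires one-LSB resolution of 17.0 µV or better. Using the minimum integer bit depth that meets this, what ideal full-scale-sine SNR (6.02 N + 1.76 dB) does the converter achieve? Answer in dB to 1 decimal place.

116.1 dB

Span: 2.85 V − (-2.85 V) = 5.7 V.
Required number of levels: 5.7/17.0 µV = 335290; smallest N with 2^N ≥ that is 19.
SNR = 6.02 × 19 + 1.76 = 116.14 dB.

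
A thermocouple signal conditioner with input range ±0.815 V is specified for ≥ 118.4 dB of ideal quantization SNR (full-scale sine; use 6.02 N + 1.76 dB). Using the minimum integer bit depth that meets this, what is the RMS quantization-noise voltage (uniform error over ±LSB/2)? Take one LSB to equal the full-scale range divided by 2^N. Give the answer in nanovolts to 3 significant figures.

449 nV

Range = 0.815 − (-0.815) = 1.63 V.
Required N = ⌈(118.4 − 1.76)/6.02⌉ = ⌈19.375⌉ = 20.
One LSB is 1.63 V / 1048576 = 1.5545 µV.
σ_q = LSB/√12 = 1.5545 µV/3.4641 = 449 nV.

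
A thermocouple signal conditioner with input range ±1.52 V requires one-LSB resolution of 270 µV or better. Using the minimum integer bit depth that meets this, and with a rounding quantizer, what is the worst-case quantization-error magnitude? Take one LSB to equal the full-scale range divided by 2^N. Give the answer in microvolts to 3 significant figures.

92.8 µV

Span: 1.52 V − (-1.52 V) = 3.04 V.
3.04 V / 270 µV = 11260. Since 2^13 = 8192 and 2^14 = 16384, N = 14.
LSB = 3.04 V / 2^14 = 185.55 µV.
Half an LSB is 92.8 µV.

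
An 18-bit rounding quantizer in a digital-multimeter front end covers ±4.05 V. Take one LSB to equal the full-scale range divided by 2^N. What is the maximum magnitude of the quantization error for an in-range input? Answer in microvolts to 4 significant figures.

The full-scale span is 4.05 − (-4.05) = 8.1 V.
Step size = 8.1/262144 V = 30.8990 µV.
|e|_max = LSB/2 = 15.45 µV.

15.45 µV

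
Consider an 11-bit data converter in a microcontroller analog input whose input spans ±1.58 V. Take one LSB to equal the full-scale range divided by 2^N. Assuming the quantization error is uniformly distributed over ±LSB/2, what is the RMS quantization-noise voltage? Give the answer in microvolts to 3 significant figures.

445 µV

Full-scale range = 1.58 V − (-1.58 V) = 3.16 V.
Step size = 3.16/2048 V = 1.5430 mV.
For a uniform distribution on [−LSB/2, +LSB/2], V_rms = LSB/√12 = 1.5430 mV/3.4641 = 445 µV.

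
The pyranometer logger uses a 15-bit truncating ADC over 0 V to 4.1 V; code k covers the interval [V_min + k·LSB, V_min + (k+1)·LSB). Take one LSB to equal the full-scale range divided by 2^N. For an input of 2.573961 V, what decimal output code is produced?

Range is 4.1 V. LSB = 4.1 V / 2^15 ≈ 125.1 µV.
V_in − V_min = 2.573961 − (0) = 2.573961 V.
Divide by LSB: 2.573961 × 32768/4.1 = 20571.5985.
Truncating gives code 20571.

20571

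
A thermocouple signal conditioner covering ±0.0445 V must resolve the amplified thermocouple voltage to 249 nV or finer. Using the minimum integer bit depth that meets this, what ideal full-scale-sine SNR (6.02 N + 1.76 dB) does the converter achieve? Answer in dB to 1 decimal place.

116.1 dB

Span: 0.0445 V − (-0.0445 V) = 0.089 V.
Required number of levels: 0.089/249 nV = 357430; smallest N with 2^N ≥ that is 19.
SNR = 6.02 × 19 + 1.76 = 116.14 dB.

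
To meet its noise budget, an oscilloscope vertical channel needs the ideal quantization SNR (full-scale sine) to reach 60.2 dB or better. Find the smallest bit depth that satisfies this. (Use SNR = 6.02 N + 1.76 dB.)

10 bits

Solving 6.02 N ≥ 60.2 − 1.76: N ≥ 9.708. Round up → N = 10.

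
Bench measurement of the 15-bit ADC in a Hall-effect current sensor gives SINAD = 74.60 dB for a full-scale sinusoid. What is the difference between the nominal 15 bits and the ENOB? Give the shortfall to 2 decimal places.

2.90 bits

ENOB = (SINAD − 1.76)/6.02 = (74.60 − 1.76)/6.02 = 12.0997 bits.
15 − 12.0997 = 2.90 bits below nominal.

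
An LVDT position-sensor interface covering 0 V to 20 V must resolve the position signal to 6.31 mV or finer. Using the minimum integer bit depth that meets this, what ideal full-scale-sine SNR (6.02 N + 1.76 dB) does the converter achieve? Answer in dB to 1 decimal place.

74.0 dB

V_FS = 20 V.
Need 2^N ≥ 20 V / 6.31 mV = 3170 → N_min = 12.
Ideal SNR at N = 12: 6.02·12 + 1.76 = 74.0 dB.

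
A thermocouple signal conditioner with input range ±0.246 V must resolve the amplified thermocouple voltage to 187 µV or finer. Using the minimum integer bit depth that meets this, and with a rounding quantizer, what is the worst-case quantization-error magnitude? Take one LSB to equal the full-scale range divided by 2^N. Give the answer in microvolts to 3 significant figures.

60.1 µV

Range = 0.246 − (-0.246) = 0.492 V.
Levels needed ≥ 0.492/187 µV = 2631. 2^12 = 4096 suffices, so N_min = 12.
Step size = 0.492/4096 V = 120.12 µV.
|e|_max = LSB/2 = 60.1 µV.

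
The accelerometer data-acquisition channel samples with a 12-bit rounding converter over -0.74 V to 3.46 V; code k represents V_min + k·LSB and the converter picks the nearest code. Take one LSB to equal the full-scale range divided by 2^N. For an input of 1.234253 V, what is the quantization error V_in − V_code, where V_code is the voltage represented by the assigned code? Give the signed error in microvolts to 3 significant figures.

+376 µV

Full-scale range = 3.46 V − (-0.74 V) = 4.2 V. LSB = 4.2 V / 2^12 ≈ 1.025 mV.
(V_in − V_min)/LSB = (1.234253 − (-0.74)) × 4096/4.2 = 1925.3667 → nearest code k = 1925.
V_code = -0.74 + (1925/4096) × 4.2 = 1.233876953 V.
V_in − V_code = 1.234253 − (1.233876953) = +376 µV.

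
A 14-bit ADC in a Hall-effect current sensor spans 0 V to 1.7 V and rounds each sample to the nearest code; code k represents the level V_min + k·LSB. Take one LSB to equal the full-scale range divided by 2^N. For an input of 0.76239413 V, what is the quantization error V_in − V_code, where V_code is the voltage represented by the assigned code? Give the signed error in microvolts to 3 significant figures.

Full-scale range = 1.7 V. LSB = 1.7 V / 2^14 ≈ 103.8 µV.
Position in LSBs: (0.76239413 − (0)) × 16384/1.7 = 7347.6855; rounding gives k = 7348.
V_code = 0 + (7348/16384) × 1.7 = 0.76242675781 V.
V_in − V_code = 0.76239413 − (0.76242675781) = −32.6 µV.

−32.6 µV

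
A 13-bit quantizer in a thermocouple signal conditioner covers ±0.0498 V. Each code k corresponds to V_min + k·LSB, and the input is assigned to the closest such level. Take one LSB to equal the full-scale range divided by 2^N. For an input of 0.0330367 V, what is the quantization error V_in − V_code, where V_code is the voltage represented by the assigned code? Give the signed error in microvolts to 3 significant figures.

Range = 0.0498 − (-0.0498) = 0.0996 V. LSB = 0.0996 V / 2^13 ≈ 12.16 µV.
(V_in − V_min)/LSB = (0.0330367 − (-0.0498)) × 8192/0.0996 = 6813.2354 → nearest code k = 6813.
V_code = -0.0498 + (6813/8192) × 0.0996 = 0.03303383789 V.
e = 0.0330367 − (0.03303383789) = +2.86 µV.

+2.86 µV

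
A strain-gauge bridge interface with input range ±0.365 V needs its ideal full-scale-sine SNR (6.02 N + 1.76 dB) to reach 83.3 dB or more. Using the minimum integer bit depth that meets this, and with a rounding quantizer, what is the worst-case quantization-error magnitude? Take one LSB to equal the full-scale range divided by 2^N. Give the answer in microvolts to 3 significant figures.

22.3 µV

Range = 0.365 − (-0.365) = 0.73 V.
N ≥ (83.3 − 1.76)/6.02 = 13.545 → N_min = 14.
LSB = 0.73 V ÷ 2^14 = 0.73/16384 V = 44.556 µV.
Max error for round-to-nearest is LSB/2 = 22.3 µV.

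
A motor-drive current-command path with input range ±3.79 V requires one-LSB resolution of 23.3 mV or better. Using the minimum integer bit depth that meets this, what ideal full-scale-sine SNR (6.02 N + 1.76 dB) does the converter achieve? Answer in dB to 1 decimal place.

The full-scale span is 3.79 − (-3.79) = 7.58 V.
Need 2^N ≥ 7.58 V / 23.3 mV = 325.3 → N_min = 9.
6.02(9) + 1.76 = 55.94 dB.

55.9 dB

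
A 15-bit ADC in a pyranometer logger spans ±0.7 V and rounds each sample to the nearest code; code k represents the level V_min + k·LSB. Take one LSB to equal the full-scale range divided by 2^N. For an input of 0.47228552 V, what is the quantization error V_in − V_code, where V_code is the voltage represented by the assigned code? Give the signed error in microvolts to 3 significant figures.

The full-scale span is 0.7 − (-0.7) = 1.4 V. LSB = 1.4 V / 2^15 ≈ 42.72 µV.
Position in LSBs: (0.47228552 − (-0.7)) × 32768/1.4 = 27438.1799; rounding gives k = 27438.
Reconstructed level: -0.7 + 27438 × 1.4/32768 V = 0.47227783203 V.
Error = V_in − V_code = 0.47228552 − (0.47227783203) = +7.69 µV.

+7.69 µV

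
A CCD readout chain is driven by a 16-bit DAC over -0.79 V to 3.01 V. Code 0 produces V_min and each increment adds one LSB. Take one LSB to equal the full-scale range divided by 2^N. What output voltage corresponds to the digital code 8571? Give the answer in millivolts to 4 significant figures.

-293.0 mV

The full-scale span is 3.01 − (-0.79) = 3.8 V. LSB = 3.8 V / 2^16.
Output = V_min + (8571/65536) × range = -0.79 + 0.130783 × 3.8 V
      = -0.79 V + 0.496976 V = -0.293024 V.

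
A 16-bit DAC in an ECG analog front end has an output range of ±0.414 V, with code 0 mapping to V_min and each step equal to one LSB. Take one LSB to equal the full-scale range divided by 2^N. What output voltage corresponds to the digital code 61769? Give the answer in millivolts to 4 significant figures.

The full-scale span is 0.414 − (-0.414) = 0.828 V. LSB = 0.828 V / 2^16.
Output = V_min + (61769/65536) × range = -0.414 + 0.942520 × 0.828 V
      = -0.414 + 0.780407 = 0.366407 V.

366.4 mV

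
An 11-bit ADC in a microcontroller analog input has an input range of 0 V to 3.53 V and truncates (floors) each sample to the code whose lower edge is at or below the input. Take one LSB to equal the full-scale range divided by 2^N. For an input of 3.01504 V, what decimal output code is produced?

1749

Range is 3.53 V. LSB = 3.53 V / 2^11 ≈ 1.724 mV.
V_in − V_min = 3.01504 − (0) = 3.01504 V.
Divide by LSB: 3.01504 × 2048/3.53 = 1749.2357.
Truncating gives code 1749.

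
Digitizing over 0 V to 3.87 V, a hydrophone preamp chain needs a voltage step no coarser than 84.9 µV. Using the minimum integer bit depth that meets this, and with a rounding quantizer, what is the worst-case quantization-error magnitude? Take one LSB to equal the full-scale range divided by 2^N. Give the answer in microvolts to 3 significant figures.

V_FS = 3.87 V.
Required number of levels: 3.87/84.9 µV = 45583; smallest N with 2^N ≥ that is 16.
Step size = 3.87/65536 V = 59.052 µV.
Max error for round-to-nearest is LSB/2 = 29.5 µV.

29.5 µV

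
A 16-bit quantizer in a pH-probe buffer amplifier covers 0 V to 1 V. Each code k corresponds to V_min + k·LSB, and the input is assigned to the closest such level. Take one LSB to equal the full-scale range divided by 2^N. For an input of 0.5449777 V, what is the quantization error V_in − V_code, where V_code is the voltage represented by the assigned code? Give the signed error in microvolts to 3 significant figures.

−5.21 µV

Full-scale range = 1 V. LSB = 1 V / 2^16 ≈ 15.26 µV.
Position in LSBs: (0.5449777 − (0)) × 65536/1 = 35715.6585; rounding gives k = 35716.
V_code = V_min + k × range/2^16 = 0 + 35716 × 1/65536 = 0.54498291016 V.
e = 0.5449777 − (0.54498291016) = −5.21 µV.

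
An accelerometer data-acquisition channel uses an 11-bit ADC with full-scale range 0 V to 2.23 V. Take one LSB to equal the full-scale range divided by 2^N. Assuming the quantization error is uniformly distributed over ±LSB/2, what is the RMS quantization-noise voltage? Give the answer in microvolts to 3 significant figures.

314 µV

Range is 2.23 V.
LSB = 2.23 V / 2^11 = 1.0889 mV.
σ_q = LSB/√12 = 1.0889 mV/3.4641 = 314 µV.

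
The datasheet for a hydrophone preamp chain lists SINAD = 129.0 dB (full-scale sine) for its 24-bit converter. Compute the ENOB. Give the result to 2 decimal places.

ENOB = (SINAD − 1.76) / 6.02 = (129.0 − 1.76) / 6.02 = 127.24 / 6.02 = 21.1362.

21.14 bits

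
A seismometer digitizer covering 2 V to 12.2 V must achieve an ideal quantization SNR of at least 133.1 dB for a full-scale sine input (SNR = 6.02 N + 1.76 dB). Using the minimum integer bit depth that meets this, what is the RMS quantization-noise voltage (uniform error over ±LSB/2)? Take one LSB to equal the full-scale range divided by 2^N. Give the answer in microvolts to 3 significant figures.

0.702 µV

Span: 12.2 V − (2 V) = 10.2 V.
Solving 6.02 N ≥ 133.1 − 1.76: N ≥ 21.817. Round up → N = 22.
LSB = 10.2 V / 2^22 = 2.4319 µV.
V_rms = LSB/√12 = 0.702 µV.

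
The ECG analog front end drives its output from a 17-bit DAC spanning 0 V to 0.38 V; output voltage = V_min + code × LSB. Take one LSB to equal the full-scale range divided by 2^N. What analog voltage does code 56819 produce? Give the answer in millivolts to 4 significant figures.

164.7 mV

Span = 0.38 V. LSB = 0.38 V / 2^17.
V_out = V_min + code × LSB = 0 V + 56819 × 0.38 V / 131072
      = 0 + 0.164728 = 0.164728 V.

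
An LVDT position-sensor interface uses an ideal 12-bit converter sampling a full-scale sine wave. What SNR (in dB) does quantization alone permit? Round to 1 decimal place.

Ideal quantization SNR: 6.02 × 12 + 1.76 dB = 74.0 dB.

74.0 dB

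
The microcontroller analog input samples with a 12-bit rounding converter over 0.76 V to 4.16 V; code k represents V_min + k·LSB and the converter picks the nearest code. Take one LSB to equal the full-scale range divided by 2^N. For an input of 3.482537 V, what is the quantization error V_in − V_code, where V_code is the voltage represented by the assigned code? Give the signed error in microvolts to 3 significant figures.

−119 µV

Range = 4.16 − (0.76) = 3.4 V. LSB = 3.4 V / 2^12 ≈ 0.8301 mV.
(3.482537 − (0.76)) / LSB = 2.722537 × 4096/3.4 = 3279.8563. Nearest integer: k = 3280.
V_code = 0.76 + (3280/4096) × 3.4 = 3.482656250 V.
e = 3.482537 − (3.482656250) = −119 µV.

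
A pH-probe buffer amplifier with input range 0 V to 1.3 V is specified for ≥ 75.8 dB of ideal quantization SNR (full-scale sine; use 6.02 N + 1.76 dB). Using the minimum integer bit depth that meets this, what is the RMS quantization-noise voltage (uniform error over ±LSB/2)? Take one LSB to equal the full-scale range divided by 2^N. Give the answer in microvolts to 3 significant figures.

Full-scale range = 1.3 V.
N ≥ (75.8 − 1.76)/6.02 = 12.299 → N_min = 13.
Step size = 1.3/8192 V = 158.69 µV.
V_rms = LSB/√12 = 45.8 µV.

45.8 µV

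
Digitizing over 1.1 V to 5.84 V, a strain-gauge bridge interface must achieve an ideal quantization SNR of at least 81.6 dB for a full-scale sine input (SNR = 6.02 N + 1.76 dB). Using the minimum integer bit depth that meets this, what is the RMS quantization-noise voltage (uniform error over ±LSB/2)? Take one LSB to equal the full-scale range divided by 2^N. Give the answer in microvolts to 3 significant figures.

Full-scale range = 5.84 V − (1.1 V) = 4.74 V.
N ≥ (81.6 − 1.76)/6.02 = 13.262 → N_min = 14.
Step size = 4.74/16384 V = 289.31 µV.
σ_q = LSB/√12 = 289.31 µV/3.4641 = 83.5 µV.

83.5 µV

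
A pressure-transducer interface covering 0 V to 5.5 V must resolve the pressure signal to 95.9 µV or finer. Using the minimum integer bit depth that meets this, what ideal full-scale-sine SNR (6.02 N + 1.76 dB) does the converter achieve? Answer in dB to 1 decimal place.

Full-scale range = 5.5 V.
Need 2^N ≥ 5.5 V / 95.9 µV = 57350 → N_min = 16.
6.02(16) + 1.76 = 98.08 dB.

98.1 dB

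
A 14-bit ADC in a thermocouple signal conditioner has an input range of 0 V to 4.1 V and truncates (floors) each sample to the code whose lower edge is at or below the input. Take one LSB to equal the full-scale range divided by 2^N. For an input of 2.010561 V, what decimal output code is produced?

8034

V_FS = 4.1 V. LSB = 4.1 V / 2^14 ≈ 250.2 µV.
V_in − V_min = 2.010561 − (0) = 2.010561 V.
Divide by LSB: 2.010561 × 16384/4.1 = 8034.3979.
Truncating gives code 8034.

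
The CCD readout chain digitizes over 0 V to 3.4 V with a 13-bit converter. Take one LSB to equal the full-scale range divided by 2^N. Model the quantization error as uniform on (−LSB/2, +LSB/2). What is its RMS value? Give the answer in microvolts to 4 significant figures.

Range is 3.4 V.
LSB = 3.4 V ÷ 2^13 = 3.4/8192 V = 415.039 µV.
For a uniform distribution on [−LSB/2, +LSB/2], V_rms = LSB/√12 = 415.039 µV/3.4641 = 119.8 µV.

119.8 µV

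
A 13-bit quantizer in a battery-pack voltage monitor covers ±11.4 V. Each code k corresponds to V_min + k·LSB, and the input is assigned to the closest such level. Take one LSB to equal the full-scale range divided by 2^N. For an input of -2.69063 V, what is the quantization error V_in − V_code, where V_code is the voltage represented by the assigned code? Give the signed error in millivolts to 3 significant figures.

Span: 11.4 V − (-11.4 V) = 22.8 V. LSB = 22.8 V / 2^13 ≈ 2.783 mV.
(V_in − V_min)/LSB = (-2.69063 − (-11.4)) × 8192/22.8 = 3129.2614 → nearest code k = 3129.
V_code = V_min + k × range/2^13 = -11.4 + 3129 × 22.8/8192 = -2.691357422 V.
V_in − V_code = -2.69063 − (-2.691357422) = +0.727 mV.

+0.727 mV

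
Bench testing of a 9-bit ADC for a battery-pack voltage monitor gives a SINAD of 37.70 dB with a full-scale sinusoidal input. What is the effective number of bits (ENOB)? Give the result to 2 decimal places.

Inverting SNR = 6.02 N + 1.76: N_eff = (37.70 − 1.76)/6.02 = 5.9701.

5.97 bits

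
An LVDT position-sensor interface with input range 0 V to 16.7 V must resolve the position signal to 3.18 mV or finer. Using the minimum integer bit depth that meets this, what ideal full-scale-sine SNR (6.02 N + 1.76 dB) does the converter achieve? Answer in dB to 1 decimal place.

80.0 dB

Full-scale range = 16.7 V.
Levels needed ≥ 16.7/3.18 mV = 5252. 2^13 = 8192 suffices, so N_min = 13.
6.02(13) + 1.76 = 80.02 dB.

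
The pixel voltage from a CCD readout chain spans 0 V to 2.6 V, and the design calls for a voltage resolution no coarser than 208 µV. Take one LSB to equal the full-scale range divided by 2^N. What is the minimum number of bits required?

14 bits

Full-scale range = 2.6 V.
Required number of levels: 2.6/208 µV = 12500; smallest N with 2^N ≥ that is 14.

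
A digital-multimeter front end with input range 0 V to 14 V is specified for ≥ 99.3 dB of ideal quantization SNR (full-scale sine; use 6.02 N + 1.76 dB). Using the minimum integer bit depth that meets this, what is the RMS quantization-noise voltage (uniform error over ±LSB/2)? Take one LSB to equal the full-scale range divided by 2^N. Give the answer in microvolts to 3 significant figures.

Range is 14 V.
N ≥ (99.3 − 1.76)/6.02 = 16.203 → N_min = 17.
One LSB is 14 V / 131072 = 106.81 µV.
RMS noise = LSB/√12 = 30.8 µV.

30.8 µV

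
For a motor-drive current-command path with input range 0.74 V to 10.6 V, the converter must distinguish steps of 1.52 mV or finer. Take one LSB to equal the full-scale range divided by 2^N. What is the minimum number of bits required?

13 bits

Full-scale range = 10.6 V − (0.74 V) = 9.86 V.
Need 2^N ≥ 9.86 V / 1.52 mV = 6487 → N_min = 13.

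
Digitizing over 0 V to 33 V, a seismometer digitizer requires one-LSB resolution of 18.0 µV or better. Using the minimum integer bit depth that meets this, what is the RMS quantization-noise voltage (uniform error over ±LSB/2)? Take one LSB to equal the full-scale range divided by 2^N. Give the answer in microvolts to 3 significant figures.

4.54 µV

Range is 33 V.
Need 2^N ≥ 33 V / 18.0 µV = 1.833e6 → N_min = 21.
LSB = 33 V / 2^21 = 15.736 µV.
σ_q = LSB/√12 = 15.736 µV/3.4641 = 4.54 µV.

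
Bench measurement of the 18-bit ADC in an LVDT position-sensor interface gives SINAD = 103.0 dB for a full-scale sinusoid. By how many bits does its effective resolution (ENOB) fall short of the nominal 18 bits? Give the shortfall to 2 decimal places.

N_eff = (103.0 − 1.76)/6.02 = 16.8173 bits.
Shortfall = 18 − 16.8173 = 1.1827 bits.

1.18 bits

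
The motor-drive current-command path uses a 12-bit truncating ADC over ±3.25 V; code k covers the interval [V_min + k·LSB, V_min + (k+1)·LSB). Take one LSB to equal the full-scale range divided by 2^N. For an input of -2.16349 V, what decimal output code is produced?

Span: 3.25 V − (-3.25 V) = 6.5 V. LSB = 6.5 V / 2^12 ≈ 1.587 mV.
V_in − V_min = -2.16349 − (-3.25) = 1.08651 V.
Divide by LSB: 1.08651 × 4096/6.5 = 684.6685.
Truncating gives code 684.

684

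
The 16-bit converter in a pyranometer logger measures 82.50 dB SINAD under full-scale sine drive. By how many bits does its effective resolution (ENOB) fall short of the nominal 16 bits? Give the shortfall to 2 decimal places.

N_eff = (82.50 − 1.76)/6.02 = 13.4120 bits.
16 − 13.4120 = 2.59 bits below nominal.

2.59 bits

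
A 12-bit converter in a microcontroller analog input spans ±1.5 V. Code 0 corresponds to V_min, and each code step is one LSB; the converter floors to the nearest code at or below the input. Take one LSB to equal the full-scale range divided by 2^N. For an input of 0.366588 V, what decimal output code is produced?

2548

Full-scale range = 1.5 V − (-1.5 V) = 3 V. LSB = 3 V / 2^12 ≈ 0.7324 mV.
V_in − V_min = 0.366588 − (-1.5) = 1.866588 V.
Divide by LSB: 1.866588 × 4096/3 = 2548.5148.
Truncating gives code 2548.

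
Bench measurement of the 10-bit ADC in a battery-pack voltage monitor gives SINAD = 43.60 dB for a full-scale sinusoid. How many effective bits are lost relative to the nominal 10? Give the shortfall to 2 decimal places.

Effective bits = (43.60 − 1.76)/6.02 = 6.9502.
Shortfall = 10 − 6.9502 = 3.0498 bits.

3.05 bits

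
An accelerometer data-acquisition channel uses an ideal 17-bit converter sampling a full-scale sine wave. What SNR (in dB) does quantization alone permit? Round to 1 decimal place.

104.1 dB

Ideal quantization SNR: 6.02 × 17 + 1.76 dB = 104.1 dB.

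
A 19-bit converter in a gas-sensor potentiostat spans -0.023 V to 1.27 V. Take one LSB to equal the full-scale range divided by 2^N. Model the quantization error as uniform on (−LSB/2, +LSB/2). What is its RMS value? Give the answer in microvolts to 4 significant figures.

0.7119 µV

The full-scale span is 1.27 − (-0.023) = 1.293 V.
Step size = 1.293/524288 V = 2.46620 µV.
V_rms = LSB/√12 = 2.46620 µV / √12 = 0.7119 µV.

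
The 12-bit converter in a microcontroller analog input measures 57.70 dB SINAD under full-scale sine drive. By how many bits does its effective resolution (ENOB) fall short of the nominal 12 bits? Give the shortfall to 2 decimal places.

2.71 bits

N_eff = (57.70 − 1.76)/6.02 = 9.2924 bits.
Lost resolution: 12 − 9.2924 = 2.7076 bits.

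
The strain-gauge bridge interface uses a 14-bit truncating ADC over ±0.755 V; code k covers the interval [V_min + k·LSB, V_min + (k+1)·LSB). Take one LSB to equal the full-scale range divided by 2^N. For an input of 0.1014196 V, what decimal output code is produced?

9292

Range = 0.755 − (-0.755) = 1.51 V. LSB = 1.51 V / 2^14 ≈ 92.16 µV.
code = ⌊(V_in − V_min)/LSB⌋ = ⌊(V_in − V_min) × 2^14 / range⌋
     = ⌊(0.1014196 − (-0.755)) × 16384 / 1.51⌋ = ⌊0.8564196 × 16384/1.51⌋
     = ⌊9292.436⌋ = 9292.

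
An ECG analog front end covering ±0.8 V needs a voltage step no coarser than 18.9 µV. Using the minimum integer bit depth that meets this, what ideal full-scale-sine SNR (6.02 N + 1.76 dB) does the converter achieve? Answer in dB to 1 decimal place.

104.1 dB

The full-scale span is 0.8 − (-0.8) = 1.6 V.
Need 2^N ≥ 1.6 V / 18.9 µV = 84660 → N_min = 17.
Ideal SNR at N = 17: 6.02·17 + 1.76 = 104.1 dB.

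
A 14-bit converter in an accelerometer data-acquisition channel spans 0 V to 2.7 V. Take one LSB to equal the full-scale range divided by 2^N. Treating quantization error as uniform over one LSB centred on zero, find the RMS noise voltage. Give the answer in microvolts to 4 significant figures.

Span = 2.7 V.
Step size = 2.7/16384 V = 164.795 µV.
V_rms = LSB/√12 = 164.795 µV / √12 = 47.57 µV.

47.57 µV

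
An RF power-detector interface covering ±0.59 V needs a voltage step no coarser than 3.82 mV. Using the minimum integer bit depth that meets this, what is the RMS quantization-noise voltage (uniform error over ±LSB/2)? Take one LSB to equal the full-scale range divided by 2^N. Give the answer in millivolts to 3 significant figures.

Span: 0.59 V − (-0.59 V) = 1.18 V.
1.18 V / 3.82 mV = 308.9. Since 2^8 = 256 and 2^9 = 512, N = 9.
LSB = 1.18 V ÷ 2^9 = 1.18/512 V = 2.3047 mV.
RMS noise = LSB/√12 = 0.665 mV.

0.665 mV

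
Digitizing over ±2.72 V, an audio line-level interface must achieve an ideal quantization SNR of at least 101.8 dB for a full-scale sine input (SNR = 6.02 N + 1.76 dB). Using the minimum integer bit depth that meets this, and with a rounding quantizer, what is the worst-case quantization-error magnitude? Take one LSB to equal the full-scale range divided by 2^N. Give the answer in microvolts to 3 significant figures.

Range = 2.72 − (-2.72) = 5.44 V.
N ≥ (101.8 − 1.76)/6.02 = 16.618 → N_min = 17.
One LSB is 5.44 V / 131072 = 41.504 µV.
Max error for round-to-nearest is LSB/2 = 20.8 µV.

20.8 µV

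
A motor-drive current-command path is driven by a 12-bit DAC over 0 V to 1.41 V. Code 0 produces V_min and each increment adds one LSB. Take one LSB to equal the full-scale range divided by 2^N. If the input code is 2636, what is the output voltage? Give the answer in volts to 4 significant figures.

0.9074 V

Range is 1.41 V. LSB = 1.41 V / 2^12.
Output = V_min + (2636/4096) × range = 0 + 0.643555 × 1.41 V
      = 0 + 0.907412 = 0.907412 V.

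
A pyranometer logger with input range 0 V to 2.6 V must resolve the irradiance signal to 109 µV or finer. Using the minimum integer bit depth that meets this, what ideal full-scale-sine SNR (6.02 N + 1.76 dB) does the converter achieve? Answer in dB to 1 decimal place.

Span = 2.6 V.
2.6 V / 109 µV = 23850. Since 2^14 = 16384 and 2^15 = 32768, N = 15.
6.02(15) + 1.76 = 92.06 dB.

92.1 dB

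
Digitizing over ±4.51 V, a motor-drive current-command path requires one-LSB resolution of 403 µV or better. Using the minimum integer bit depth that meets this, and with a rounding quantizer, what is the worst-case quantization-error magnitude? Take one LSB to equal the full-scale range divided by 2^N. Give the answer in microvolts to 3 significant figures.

138 µV

Range = 4.51 − (-4.51) = 9.02 V.
Need 2^N ≥ 9.02 V / 403 µV = 22380 → N_min = 15.
Step size = 9.02/32768 V = 275.27 µV.
Max error for round-to-nearest is LSB/2 = 138 µV.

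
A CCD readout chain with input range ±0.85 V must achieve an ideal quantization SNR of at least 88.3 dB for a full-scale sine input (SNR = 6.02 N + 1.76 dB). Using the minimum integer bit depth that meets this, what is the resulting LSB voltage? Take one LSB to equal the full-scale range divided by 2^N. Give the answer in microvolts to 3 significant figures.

Full-scale range = 0.85 V − (-0.85 V) = 1.7 V.
6.02 N + 1.76 ≥ 88.3 gives N ≥ 14.375, so the minimum integer is 15.
Step size = 1.7/32768 V = 51.9 µV.

51.9 µV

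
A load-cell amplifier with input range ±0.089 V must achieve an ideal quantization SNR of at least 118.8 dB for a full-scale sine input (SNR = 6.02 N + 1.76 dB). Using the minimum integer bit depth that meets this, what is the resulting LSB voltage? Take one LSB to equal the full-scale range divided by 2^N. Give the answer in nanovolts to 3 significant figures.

The full-scale span is 0.089 − (-0.089) = 0.178 V.
N ≥ (118.8 − 1.76)/6.02 = 19.442 → N_min = 20.
Step size = 0.178/1048576 V = 170 nV.

170 nV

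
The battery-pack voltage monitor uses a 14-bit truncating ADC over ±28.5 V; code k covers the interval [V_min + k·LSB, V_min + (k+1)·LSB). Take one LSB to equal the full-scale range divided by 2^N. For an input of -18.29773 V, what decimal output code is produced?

Range = 28.5 − (-28.5) = 57 V. LSB = 57 V / 2^14 ≈ 3.479 mV.
code = ⌊(V_in − V_min)/LSB⌋ = ⌊(V_in − V_min) × 2^14 / range⌋
     = ⌊(-18.29773 − (-28.5)) × 16384 / 57⌋ = ⌊10.20227 × 16384/57⌋
     = ⌊2932.526⌋ = 2932.

2932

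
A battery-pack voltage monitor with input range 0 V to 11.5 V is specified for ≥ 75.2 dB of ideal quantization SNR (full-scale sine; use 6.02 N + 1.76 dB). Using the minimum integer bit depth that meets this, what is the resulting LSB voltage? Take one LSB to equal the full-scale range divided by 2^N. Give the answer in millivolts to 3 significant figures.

1.40 mV

Range is 11.5 V.
Solving 6.02 N ≥ 75.2 − 1.76: N ≥ 12.199. Round up → N = 13.
LSB = 11.5 V ÷ 2^13 = 11.5/8192 V = 1.40 mV.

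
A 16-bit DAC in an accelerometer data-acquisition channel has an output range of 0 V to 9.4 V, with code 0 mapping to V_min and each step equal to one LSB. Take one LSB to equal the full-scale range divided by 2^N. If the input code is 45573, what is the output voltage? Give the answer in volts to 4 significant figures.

6.537 V

Range is 9.4 V. LSB = 9.4 V / 2^16.
V_out = V_min + code × LSB = 0 V + 45573 × 9.4 V / 65536
      = 0 V + 6.53665 V = 6.53665 V.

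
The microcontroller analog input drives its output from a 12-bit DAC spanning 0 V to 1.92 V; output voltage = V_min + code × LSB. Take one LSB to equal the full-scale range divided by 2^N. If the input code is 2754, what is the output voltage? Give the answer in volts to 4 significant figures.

Span = 1.92 V. LSB = 1.92 V / 2^12.
V_out = V_min + code × LSB = 0 V + 2754 × 1.92 V / 4096
      = 0 + 1.29094 = 1.29094 V.

1.291 V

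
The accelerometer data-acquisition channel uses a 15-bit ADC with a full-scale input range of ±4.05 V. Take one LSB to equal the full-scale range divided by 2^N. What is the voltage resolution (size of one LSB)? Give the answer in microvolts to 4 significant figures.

247.2 µV

The full-scale span is 4.05 − (-4.05) = 8.1 V.
Number of codes = 2^15 = 32768.
LSB = 8.1 V / 2^15 = 247.2 µV.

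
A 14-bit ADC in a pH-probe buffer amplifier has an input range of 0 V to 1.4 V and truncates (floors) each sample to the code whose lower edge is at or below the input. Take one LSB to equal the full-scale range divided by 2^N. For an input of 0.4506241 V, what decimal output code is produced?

Span = 1.4 V. LSB = 1.4 V / 2^14 ≈ 85.45 µV.
(V_in − V_min) × 2^14/range = (0.4506241 − (0)) × 16384/1.4 = 5273.589.
Floor → code = 5273.

5273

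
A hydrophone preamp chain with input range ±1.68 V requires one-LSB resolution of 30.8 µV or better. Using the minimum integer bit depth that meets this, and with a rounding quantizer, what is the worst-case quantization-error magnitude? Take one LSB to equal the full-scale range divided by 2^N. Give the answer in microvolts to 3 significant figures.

12.8 µV

Range = 1.68 − (-1.68) = 3.36 V.
3.36 V / 30.8 µV = 109100. Since 2^16 = 65536 and 2^17 = 131072, N = 17.
LSB = 3.36 V ÷ 2^17 = 3.36/131072 V = 25.635 µV.
|e|_max = LSB/2 = 12.8 µV.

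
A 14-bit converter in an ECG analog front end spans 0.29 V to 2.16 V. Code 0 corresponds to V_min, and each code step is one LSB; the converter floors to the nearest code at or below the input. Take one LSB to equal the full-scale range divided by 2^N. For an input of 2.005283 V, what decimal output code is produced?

15028

Range = 2.16 − (0.29) = 1.87 V. LSB = 1.87 V / 2^14 ≈ 114.1 µV.
code = ⌊(V_in − V_min)/LSB⌋ = ⌊(V_in − V_min) × 2^14 / range⌋
     = ⌊(2.005283 − (0.29)) × 16384 / 1.87⌋ = ⌊1.715283 × 16384/1.87⌋
     = ⌊15028.447⌋ = 15028.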